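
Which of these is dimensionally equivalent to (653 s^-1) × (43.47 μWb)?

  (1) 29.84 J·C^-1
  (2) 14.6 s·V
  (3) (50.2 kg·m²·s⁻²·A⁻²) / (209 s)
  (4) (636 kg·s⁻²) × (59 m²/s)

Reference: [s⁻¹] · [kg·m²·s⁻²·A⁻¹] = kg·m²·s⁻³·A⁻¹.
Each option:
  (1) J·C⁻¹ = N·m·(s·A)⁻¹ = kg·m²·s⁻³·A⁻¹  ← same
  (2) V·s = J·C⁻¹·s = kg·m²·s⁻²·A⁻¹
  (3) [kg·m²·s⁻²·A⁻²] / [s] = kg·m²·s⁻³·A⁻²
  (4) [kg·s⁻²] · [m²·s⁻¹] = kg·m²·s⁻³
Only (1) matches kg·m²·s⁻³·A⁻¹.

(1)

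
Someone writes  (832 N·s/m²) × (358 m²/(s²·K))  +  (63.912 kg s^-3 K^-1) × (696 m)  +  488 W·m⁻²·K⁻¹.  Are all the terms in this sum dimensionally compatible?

In SI base units:
  (832 N·s/m²) × (358 m²/(s²·K)):  [kg·m⁻¹·s⁻¹] · [m²·s⁻²·K⁻¹] = kg·m·s⁻³·K⁻¹
  (63.912 kg s^-3 K^-1) × (696 m):  [kg·s⁻³·K⁻¹] · [m] = kg·m·s⁻³·K⁻¹
  488 W·m⁻²·K⁻¹:  W·m⁻²·K⁻¹ = J·s⁻¹·m⁻²·K⁻¹ = kg·s⁻³·K⁻¹
The terms do not share a single dimension (kg·m·s⁻³·K⁻¹ vs kg·s⁻³·K⁻¹).

No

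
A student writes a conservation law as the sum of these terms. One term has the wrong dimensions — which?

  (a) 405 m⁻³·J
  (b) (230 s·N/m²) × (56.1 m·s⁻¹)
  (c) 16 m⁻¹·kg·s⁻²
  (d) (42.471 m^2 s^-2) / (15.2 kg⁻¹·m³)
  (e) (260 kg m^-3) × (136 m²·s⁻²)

(b)

Work out the base dimensions of each:
  (a) J·m⁻³ = N·m·m⁻³ = kg·m⁻¹·s⁻²
  (b) [kg·m⁻¹·s⁻¹] · [m·s⁻¹] = kg·s⁻²
  (c) kg·m⁻¹·s⁻²
  (d) [m²·s⁻²] / [kg⁻¹·m³] = kg·m⁻¹·s⁻²
  (e) [kg·m⁻³] · [m²·s⁻²] = kg·m⁻¹·s⁻²
All reduce to kg·m⁻¹·s⁻² except (b), which is kg·s⁻².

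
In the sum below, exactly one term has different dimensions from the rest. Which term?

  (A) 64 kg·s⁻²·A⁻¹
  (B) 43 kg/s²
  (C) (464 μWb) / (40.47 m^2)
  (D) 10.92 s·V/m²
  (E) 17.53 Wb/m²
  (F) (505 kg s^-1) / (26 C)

(B)

Work out the base dimensions of each:
  (A) kg·s⁻²·A⁻¹
  (B) kg·s⁻²
  (C) [kg·m²·s⁻²·A⁻¹] / [m²] = kg·s⁻²·A⁻¹
  (D) V·s·m⁻² = J·C⁻¹·s·m⁻² = kg·s⁻²·A⁻¹
  (E) Wb·m⁻² = V·s·m⁻² = kg·s⁻²·A⁻¹
  (F) [kg·s⁻¹] / [s·A] = kg·s⁻²·A⁻¹
All reduce to kg·s⁻²·A⁻¹ except (B), which is kg·s⁻².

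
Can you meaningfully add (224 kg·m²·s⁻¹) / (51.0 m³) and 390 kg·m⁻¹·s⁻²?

No

In SI base units:
  (224 kg·m²·s⁻¹) / (51.0 m³):  [kg·m²·s⁻¹] / [m³] = kg·m⁻¹·s⁻¹
  390 kg·m⁻¹·s⁻²:  kg·m⁻¹·s⁻²
kg·m⁻¹·s⁻¹ ≠ kg·m⁻¹·s⁻², so they cannot be added.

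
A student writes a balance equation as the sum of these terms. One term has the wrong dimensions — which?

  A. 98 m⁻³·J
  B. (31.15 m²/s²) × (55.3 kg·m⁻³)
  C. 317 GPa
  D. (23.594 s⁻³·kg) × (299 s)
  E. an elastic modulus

D.

Expand each in SI base units:
  A. J·m⁻³ = N·m·m⁻³ = kg·m⁻¹·s⁻²
  B. [m²·s⁻²] · [kg·m⁻³] = kg·m⁻¹·s⁻²
  C. Pa = N·m⁻² = kg·m⁻¹·s⁻²
  D. [kg·s⁻³] · [s] = kg·s⁻²
  E. [elastic modulus] = kg·m⁻¹·s⁻²
All reduce to kg·m⁻¹·s⁻² except D., which is kg·s⁻².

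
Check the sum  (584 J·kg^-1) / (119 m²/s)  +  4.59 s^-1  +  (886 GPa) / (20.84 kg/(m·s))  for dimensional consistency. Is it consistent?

In SI base units:
  (584 J·kg^-1) / (119 m²/s):  [m²·s⁻²] / [m²·s⁻¹] = s⁻¹
  4.59 s^-1:  s⁻¹
  (886 GPa) / (20.84 kg/(m·s)):  [kg·m⁻¹·s⁻²] / [kg·m⁻¹·s⁻¹] = s⁻¹
Every term reduces to s⁻¹.

Yes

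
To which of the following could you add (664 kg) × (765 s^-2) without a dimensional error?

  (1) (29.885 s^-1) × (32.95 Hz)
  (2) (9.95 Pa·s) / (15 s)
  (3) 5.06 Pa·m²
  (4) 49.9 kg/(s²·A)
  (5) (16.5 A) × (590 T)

Reference: [kg] · [s⁻²] = kg·s⁻².
Each option:
  (1) [s⁻¹] · [s⁻¹] = s⁻²
  (2) [kg·m⁻¹·s⁻¹] / [s] = kg·m⁻¹·s⁻²
  (3) Pa·m² = N·m⁻²·m² = kg·m·s⁻²
  (4) kg·s⁻²·A⁻¹
  (5) [A] · [kg·s⁻²·A⁻¹] = kg·s⁻²  ← same
Only (5) matches kg·s⁻².

(5)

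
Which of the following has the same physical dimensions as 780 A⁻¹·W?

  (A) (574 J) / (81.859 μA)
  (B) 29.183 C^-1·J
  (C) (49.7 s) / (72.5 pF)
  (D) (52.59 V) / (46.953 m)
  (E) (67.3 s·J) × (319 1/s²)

Reference: W·A⁻¹ = J·s⁻¹·A⁻¹ = kg·m²·s⁻³·A⁻¹.
Each option:
  (A) [kg·m²·s⁻²] / [A] = kg·m²·s⁻²·A⁻¹
  (B) J·C⁻¹ = N·m·(s·A)⁻¹ = kg·m²·s⁻³·A⁻¹  ← same
  (C) [s] / [kg⁻¹·m⁻²·s⁴·A²] = kg·m²·s⁻³·A⁻²
  (D) [kg·m²·s⁻³·A⁻¹] / [m] = kg·m·s⁻³·A⁻¹
  (E) [kg·m²·s⁻¹] · [s⁻²] = kg·m²·s⁻³
Only (B) matches kg·m²·s⁻³·A⁻¹.

(B)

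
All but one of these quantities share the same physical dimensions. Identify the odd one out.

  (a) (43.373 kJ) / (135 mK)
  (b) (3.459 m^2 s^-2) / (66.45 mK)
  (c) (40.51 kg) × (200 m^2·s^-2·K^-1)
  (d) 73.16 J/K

In SI base units:
  (a) [kg·m²·s⁻²] / [K] = kg·m²·s⁻²·K⁻¹
  (b) [m²·s⁻²] / [K] = m²·s⁻²·K⁻¹
  (c) [kg] · [m²·s⁻²·K⁻¹] = kg·m²·s⁻²·K⁻¹
  (d) J·K⁻¹ = N·m·K⁻¹ = kg·m²·s⁻²·K⁻¹
All reduce to kg·m²·s⁻²·K⁻¹ except (b), which is m²·s⁻²·K⁻¹.

(b)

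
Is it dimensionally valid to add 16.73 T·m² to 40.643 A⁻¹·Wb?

No

Reduce each to base SI dimensions:
  16.73 T·m²:  T·m² = Wb·m⁻²·m² = kg·m²·s⁻²·A⁻¹
  40.643 A⁻¹·Wb:  Wb·A⁻¹ = V·s·A⁻¹ = kg·m²·s⁻²·A⁻²
kg·m²·s⁻²·A⁻¹ ≠ kg·m²·s⁻²·A⁻², so they cannot be added.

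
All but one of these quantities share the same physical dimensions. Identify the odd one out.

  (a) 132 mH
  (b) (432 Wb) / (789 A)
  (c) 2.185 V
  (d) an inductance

Work out the base dimensions of each:
  (a) H = V·s·A⁻¹ = kg·m²·s⁻²·A⁻²
  (b) [kg·m²·s⁻²·A⁻¹] / [A] = kg·m²·s⁻²·A⁻²
  (c) V = J·C⁻¹ = kg·m²·s⁻³·A⁻¹
  (d) [inductance] = kg·m²·s⁻²·A⁻²
All reduce to kg·m²·s⁻²·A⁻² except (c), which is kg·m²·s⁻³·A⁻¹.

(c)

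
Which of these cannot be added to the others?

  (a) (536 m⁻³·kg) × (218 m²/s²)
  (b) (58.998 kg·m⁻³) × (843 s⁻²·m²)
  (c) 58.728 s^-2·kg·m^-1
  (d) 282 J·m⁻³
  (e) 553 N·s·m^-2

Reduce each to base SI dimensions:
  (a) [kg·m⁻³] · [m²·s⁻²] = kg·m⁻¹·s⁻²
  (b) [kg·m⁻³] · [m²·s⁻²] = kg·m⁻¹·s⁻²
  (c) kg·m⁻¹·s⁻²
  (d) J·m⁻³ = N·m·m⁻³ = kg·m⁻¹·s⁻²
  (e) N·s·m⁻² = kg·m·s⁻²·s·m⁻² = kg·m⁻¹·s⁻¹
All reduce to kg·m⁻¹·s⁻² except (e), which is kg·m⁻¹·s⁻¹.

(e)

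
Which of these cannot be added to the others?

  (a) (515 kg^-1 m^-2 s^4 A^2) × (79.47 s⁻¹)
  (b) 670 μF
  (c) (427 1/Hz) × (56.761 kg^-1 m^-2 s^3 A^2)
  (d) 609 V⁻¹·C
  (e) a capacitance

In SI base units:
  (a) [kg⁻¹·m⁻²·s⁴·A²] · [s⁻¹] = kg⁻¹·m⁻²·s³·A²
  (b) F = C·V⁻¹ = kg⁻¹·m⁻²·s⁴·A²
  (c) [s] · [kg⁻¹·m⁻²·s³·A²] = kg⁻¹·m⁻²·s⁴·A²
  (d) C·V⁻¹ = s·A·(J·C⁻¹)⁻¹ = kg⁻¹·m⁻²·s⁴·A²
  (e) [capacitance] = kg⁻¹·m⁻²·s⁴·A²
All reduce to kg⁻¹·m⁻²·s⁴·A² except (a), which is kg⁻¹·m⁻²·s³·A².

(a)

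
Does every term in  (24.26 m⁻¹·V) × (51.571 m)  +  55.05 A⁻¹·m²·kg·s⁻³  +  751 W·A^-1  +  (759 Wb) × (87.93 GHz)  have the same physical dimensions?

Work out the base dimensions of each:
  (24.26 m⁻¹·V) × (51.571 m):  [kg·m·s⁻³·A⁻¹] · [m] = kg·m²·s⁻³·A⁻¹
  55.05 A⁻¹·m²·kg·s⁻³:  kg·m²·s⁻³·A⁻¹
  751 W·A^-1:  W·A⁻¹ = J·s⁻¹·A⁻¹ = kg·m²·s⁻³·A⁻¹
  (759 Wb) × (87.93 GHz):  [kg·m²·s⁻²·A⁻¹] · [s⁻¹] = kg·m²·s⁻³·A⁻¹
Every term reduces to kg·m²·s⁻³·A⁻¹.

Yes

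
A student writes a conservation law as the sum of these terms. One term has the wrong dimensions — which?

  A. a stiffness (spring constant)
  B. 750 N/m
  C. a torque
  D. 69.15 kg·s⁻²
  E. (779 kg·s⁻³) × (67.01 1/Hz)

C.

Work out the base dimensions of each:
  A. [stiffness (spring constant)] = kg·s⁻²
  B. N·m⁻¹ = kg·m·s⁻²·m⁻¹ = kg·s⁻²
  C. [torque] = kg·m²·s⁻²
  D. kg·s⁻²
  E. [kg·s⁻³] · [s] = kg·s⁻²
All reduce to kg·s⁻² except C., which is kg·m²·s⁻².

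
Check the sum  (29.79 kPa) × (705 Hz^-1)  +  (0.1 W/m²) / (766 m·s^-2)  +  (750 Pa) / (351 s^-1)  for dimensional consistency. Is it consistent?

Work out the base dimensions of each:
  (29.79 kPa) × (705 Hz^-1):  [kg·m⁻¹·s⁻²] · [s] = kg·m⁻¹·s⁻¹
  (0.1 W/m²) / (766 m·s^-2):  [kg·s⁻³] / [m·s⁻²] = kg·m⁻¹·s⁻¹
  (750 Pa) / (351 s^-1):  [kg·m⁻¹·s⁻²] / [s⁻¹] = kg·m⁻¹·s⁻¹
Every term reduces to kg·m⁻¹·s⁻¹.

Yes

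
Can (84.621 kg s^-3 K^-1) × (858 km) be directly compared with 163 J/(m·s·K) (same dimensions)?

Expand each in SI base units:
  (84.621 kg s^-3 K^-1) × (858 km):  [kg·s⁻³·K⁻¹] · [m] = kg·m·s⁻³·K⁻¹
  163 J/(m·s·K):  J·s⁻¹·m⁻¹·K⁻¹ = N·m·s⁻¹·m⁻¹·K⁻¹ = kg·m·s⁻³·K⁻¹
Both are kg·m·s⁻³·K⁻¹, so they have the same dimensions and can be added.

Yes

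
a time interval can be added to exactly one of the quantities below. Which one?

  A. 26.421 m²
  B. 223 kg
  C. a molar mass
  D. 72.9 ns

Reference: [time interval] = s.
Each option:
  A. m²
  B. kg
  C. [molar mass] = kg·mol⁻¹
  D. s  ← same
Only D. matches s.

D.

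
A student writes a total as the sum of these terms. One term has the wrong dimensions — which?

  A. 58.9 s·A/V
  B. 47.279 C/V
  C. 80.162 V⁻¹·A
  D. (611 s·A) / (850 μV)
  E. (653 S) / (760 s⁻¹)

C.

In SI base units:
  A. A·s·V⁻¹ = A·s·(J·C⁻¹)⁻¹ = kg⁻¹·m⁻²·s⁴·A²
  B. C·V⁻¹ = s·A·(J·C⁻¹)⁻¹ = kg⁻¹·m⁻²·s⁴·A²
  C. A·V⁻¹ = A·(J·C⁻¹)⁻¹ = kg⁻¹·m⁻²·s³·A²
  D. [s·A] / [kg·m²·s⁻³·A⁻¹] = kg⁻¹·m⁻²·s⁴·A²
  E. [kg⁻¹·m⁻²·s³·A²] / [s⁻¹] = kg⁻¹·m⁻²·s⁴·A²
All reduce to kg⁻¹·m⁻²·s⁴·A² except C., which is kg⁻¹·m⁻²·s³·A².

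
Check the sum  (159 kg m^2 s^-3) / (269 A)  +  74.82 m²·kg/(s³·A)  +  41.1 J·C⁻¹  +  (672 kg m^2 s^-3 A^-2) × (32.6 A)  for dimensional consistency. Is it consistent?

Work out the base dimensions of each:
  (159 kg m^2 s^-3) / (269 A):  [kg·m²·s⁻³] / [A] = kg·m²·s⁻³·A⁻¹
  74.82 m²·kg/(s³·A):  kg·m²·s⁻³·A⁻¹
  41.1 J·C⁻¹:  J·C⁻¹ = N·m·(s·A)⁻¹ = kg·m²·s⁻³·A⁻¹
  (672 kg m^2 s^-3 A^-2) × (32.6 A):  [kg·m²·s⁻³·A⁻²] · [A] = kg·m²·s⁻³·A⁻¹
Every term reduces to kg·m²·s⁻³·A⁻¹.

Yes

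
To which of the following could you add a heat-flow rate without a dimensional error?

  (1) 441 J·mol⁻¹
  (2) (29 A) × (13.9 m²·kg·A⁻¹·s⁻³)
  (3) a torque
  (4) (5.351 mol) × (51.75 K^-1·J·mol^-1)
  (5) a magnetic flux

Reference: [heat-flow rate] = kg·m²·s⁻³.
Each option:
  (1) J·mol⁻¹ = N·m·mol⁻¹ = kg·m²·s⁻²·mol⁻¹
  (2) [A] · [kg·m²·s⁻³·A⁻¹] = kg·m²·s⁻³  ← same
  (3) [torque] = kg·m²·s⁻²
  (4) [mol] · [kg·m²·s⁻²·K⁻¹·mol⁻¹] = kg·m²·s⁻²·K⁻¹
  (5) [magnetic flux] = kg·m²·s⁻²·A⁻¹
Only (2) matches kg·m²·s⁻³.

(2)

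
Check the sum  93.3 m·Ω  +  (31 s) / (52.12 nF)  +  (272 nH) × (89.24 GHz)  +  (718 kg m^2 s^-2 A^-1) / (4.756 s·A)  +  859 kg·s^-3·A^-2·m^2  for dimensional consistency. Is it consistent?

Dimensions:
  93.3 m·Ω:  Ω·m = V·A⁻¹·m = kg·m³·s⁻³·A⁻²
  (31 s) / (52.12 nF):  [s] / [kg⁻¹·m⁻²·s⁴·A²] = kg·m²·s⁻³·A⁻²
  (272 nH) × (89.24 GHz):  [kg·m²·s⁻²·A⁻²] · [s⁻¹] = kg·m²·s⁻³·A⁻²
  (718 kg m^2 s^-2 A^-1) / (4.756 s·A):  [kg·m²·s⁻²·A⁻¹] / [s·A] = kg·m²·s⁻³·A⁻²
  859 kg·s^-3·A^-2·m^2:  kg·m²·s⁻³·A⁻²
The terms do not share a single dimension (kg·m²·s⁻³·A⁻² vs kg·m³·s⁻³·A⁻²).

No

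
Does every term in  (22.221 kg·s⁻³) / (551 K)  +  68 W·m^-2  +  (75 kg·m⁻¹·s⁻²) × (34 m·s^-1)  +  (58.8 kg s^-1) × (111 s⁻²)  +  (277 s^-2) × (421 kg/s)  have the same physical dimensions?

No

Work out the base dimensions of each:
  (22.221 kg·s⁻³) / (551 K):  [kg·s⁻³] / [K] = kg·s⁻³·K⁻¹
  68 W·m^-2:  W·m⁻² = J·s⁻¹·m⁻² = kg·s⁻³
  (75 kg·m⁻¹·s⁻²) × (34 m·s^-1):  [kg·m⁻¹·s⁻²] · [m·s⁻¹] = kg·s⁻³
  (58.8 kg s^-1) × (111 s⁻²):  [kg·s⁻¹] · [s⁻²] = kg·s⁻³
  (277 s^-2) × (421 kg/s):  [s⁻²] · [kg·s⁻¹] = kg·s⁻³
The terms do not share a single dimension (kg·s⁻³ vs kg·s⁻³·K⁻¹).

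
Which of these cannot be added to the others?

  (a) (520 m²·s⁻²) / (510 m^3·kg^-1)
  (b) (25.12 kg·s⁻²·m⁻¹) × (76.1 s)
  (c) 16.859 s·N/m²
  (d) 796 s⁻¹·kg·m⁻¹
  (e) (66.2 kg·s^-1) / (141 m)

(a)

Expand each in SI base units:
  (a) [m²·s⁻²] / [kg⁻¹·m³] = kg·m⁻¹·s⁻²
  (b) [kg·m⁻¹·s⁻²] · [s] = kg·m⁻¹·s⁻¹
  (c) N·s·m⁻² = kg·m·s⁻²·s·m⁻² = kg·m⁻¹·s⁻¹
  (d) kg·m⁻¹·s⁻¹
  (e) [kg·s⁻¹] / [m] = kg·m⁻¹·s⁻¹
All reduce to kg·m⁻¹·s⁻¹ except (a), which is kg·m⁻¹·s⁻².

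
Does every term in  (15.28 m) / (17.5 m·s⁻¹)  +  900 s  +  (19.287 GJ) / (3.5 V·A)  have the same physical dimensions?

Yes

In SI base units:
  (15.28 m) / (17.5 m·s⁻¹):  [m] / [m·s⁻¹] = s
  900 s:  s
  (19.287 GJ) / (3.5 V·A):  [kg·m²·s⁻²] / [kg·m²·s⁻³] = s
Every term reduces to s.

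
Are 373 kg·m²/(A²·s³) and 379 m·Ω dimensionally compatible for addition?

No

Expand each in SI base units:
  373 kg·m²/(A²·s³):  kg·m²·s⁻³·A⁻²
  379 m·Ω:  Ω·m = V·A⁻¹·m = kg·m³·s⁻³·A⁻²
kg·m²·s⁻³·A⁻² ≠ kg·m³·s⁻³·A⁻², so they cannot be added.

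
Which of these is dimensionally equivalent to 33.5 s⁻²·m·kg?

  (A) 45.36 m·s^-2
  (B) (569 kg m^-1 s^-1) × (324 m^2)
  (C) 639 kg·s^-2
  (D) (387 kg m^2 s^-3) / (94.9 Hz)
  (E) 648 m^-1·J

(E)

Reference: kg·m·s⁻².
Each option:
  (A) m·s⁻²
  (B) [kg·m⁻¹·s⁻¹] · [m²] = kg·m·s⁻¹
  (C) kg·s⁻²
  (D) [kg·m²·s⁻³] / [s⁻¹] = kg·m²·s⁻²
  (E) J·m⁻¹ = N·m·m⁻¹ = kg·m·s⁻²  ← same
Only (E) matches kg·m·s⁻².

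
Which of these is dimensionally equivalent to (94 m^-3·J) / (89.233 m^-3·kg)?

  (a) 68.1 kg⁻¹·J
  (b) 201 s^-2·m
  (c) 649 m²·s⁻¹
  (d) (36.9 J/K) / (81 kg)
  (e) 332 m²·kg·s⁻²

(a)

Reference: [kg·m⁻¹·s⁻²] / [kg·m⁻³] = m²·s⁻².
Each option:
  (a) J·kg⁻¹ = N·m·kg⁻¹ = m²·s⁻²  ← same
  (b) m·s⁻²
  (c) m²·s⁻¹
  (d) [kg·m²·s⁻²·K⁻¹] / [kg] = m²·s⁻²·K⁻¹
  (e) kg·m²·s⁻²
Only (a) matches m²·s⁻².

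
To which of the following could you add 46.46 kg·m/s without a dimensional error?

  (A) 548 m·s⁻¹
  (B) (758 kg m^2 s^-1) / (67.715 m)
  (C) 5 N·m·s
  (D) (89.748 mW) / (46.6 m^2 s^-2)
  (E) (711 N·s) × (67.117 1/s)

Reference: kg·m·s⁻¹.
Each option:
  (A) m·s⁻¹
  (B) [kg·m²·s⁻¹] / [m] = kg·m·s⁻¹  ← same
  (C) N·m·s = kg·m·s⁻²·m·s = kg·m²·s⁻¹
  (D) [kg·m²·s⁻³] / [m²·s⁻²] = kg·s⁻¹
  (E) [kg·m·s⁻¹] · [s⁻¹] = kg·m·s⁻²
Only (B) matches kg·m·s⁻¹.

(B)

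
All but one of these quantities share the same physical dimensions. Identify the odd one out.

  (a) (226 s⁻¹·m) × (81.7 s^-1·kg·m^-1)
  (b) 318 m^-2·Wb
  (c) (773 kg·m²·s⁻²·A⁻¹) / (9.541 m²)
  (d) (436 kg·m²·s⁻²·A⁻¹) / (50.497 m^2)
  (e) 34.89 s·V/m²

Work out the base dimensions of each:
  (a) [m·s⁻¹] · [kg·m⁻¹·s⁻¹] = kg·s⁻²
  (b) Wb·m⁻² = V·s·m⁻² = kg·s⁻²·A⁻¹
  (c) [kg·m²·s⁻²·A⁻¹] / [m²] = kg·s⁻²·A⁻¹
  (d) [kg·m²·s⁻²·A⁻¹] / [m²] = kg·s⁻²·A⁻¹
  (e) V·s·m⁻² = J·C⁻¹·s·m⁻² = kg·s⁻²·A⁻¹
All reduce to kg·s⁻²·A⁻¹ except (a), which is kg·s⁻².

(a)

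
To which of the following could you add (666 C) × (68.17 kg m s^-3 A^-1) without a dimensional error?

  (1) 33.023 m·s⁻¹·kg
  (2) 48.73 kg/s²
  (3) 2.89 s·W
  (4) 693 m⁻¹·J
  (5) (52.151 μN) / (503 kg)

Reference: [s·A] · [kg·m·s⁻³·A⁻¹] = kg·m·s⁻².
Each option:
  (1) kg·m·s⁻¹
  (2) kg·s⁻²
  (3) W·s = J·s⁻¹·s = kg·m²·s⁻²
  (4) J·m⁻¹ = N·m·m⁻¹ = kg·m·s⁻²  ← same
  (5) [kg·m·s⁻²] / [kg] = m·s⁻²
Only (4) matches kg·m·s⁻².

(4)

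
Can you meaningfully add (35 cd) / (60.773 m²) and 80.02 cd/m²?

Work out the base dimensions of each:
  (35 cd) / (60.773 m²):  [cd] / [m²] = m⁻²·cd
  80.02 cd/m²:  cd·m⁻² = m⁻²·cd
Both are m⁻²·cd, so they have the same dimensions and can be added.

Yes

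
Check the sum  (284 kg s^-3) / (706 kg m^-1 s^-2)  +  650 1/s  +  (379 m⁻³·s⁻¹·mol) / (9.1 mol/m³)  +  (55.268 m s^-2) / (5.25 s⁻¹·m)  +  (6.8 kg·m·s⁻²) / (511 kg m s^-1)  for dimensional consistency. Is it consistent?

Work out the base dimensions of each:
  (284 kg s^-3) / (706 kg m^-1 s^-2):  [kg·s⁻³] / [kg·m⁻¹·s⁻²] = m·s⁻¹
  650 1/s:  s⁻¹
  (379 m⁻³·s⁻¹·mol) / (9.1 mol/m³):  [m⁻³·s⁻¹·mol] / [m⁻³·mol] = s⁻¹
  (55.268 m s^-2) / (5.25 s⁻¹·m):  [m·s⁻²] / [m·s⁻¹] = s⁻¹
  (6.8 kg·m·s⁻²) / (511 kg m s^-1):  [kg·m·s⁻²] / [kg·m·s⁻¹] = s⁻¹
The terms do not share a single dimension (m·s⁻¹ vs s⁻¹).

No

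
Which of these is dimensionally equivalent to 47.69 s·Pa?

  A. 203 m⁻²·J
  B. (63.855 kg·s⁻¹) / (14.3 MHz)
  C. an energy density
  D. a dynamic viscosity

D.

Reference: Pa·s = N·m⁻²·s = kg·m⁻¹·s⁻¹.
Each option:
  A. J·m⁻² = N·m·m⁻² = kg·s⁻²
  B. [kg·s⁻¹] / [s⁻¹] = kg
  C. [energy density] = kg·m⁻¹·s⁻²
  D. [dynamic viscosity] = kg·m⁻¹·s⁻¹  ← same
Only D. matches kg·m⁻¹·s⁻¹.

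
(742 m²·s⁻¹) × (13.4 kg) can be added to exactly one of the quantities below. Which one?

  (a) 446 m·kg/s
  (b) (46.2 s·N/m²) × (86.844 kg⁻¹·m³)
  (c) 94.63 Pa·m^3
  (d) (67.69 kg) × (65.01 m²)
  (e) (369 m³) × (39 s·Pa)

(e)

Reference: [m²·s⁻¹] · [kg] = kg·m²·s⁻¹.
Each option:
  (a) kg·m·s⁻¹
  (b) [kg·m⁻¹·s⁻¹] · [kg⁻¹·m³] = m²·s⁻¹
  (c) Pa·m³ = N·m⁻²·m³ = kg·m²·s⁻²
  (d) [kg] · [m²] = kg·m²
  (e) [m³] · [kg·m⁻¹·s⁻¹] = kg·m²·s⁻¹  ← same
Only (e) matches kg·m²·s⁻¹.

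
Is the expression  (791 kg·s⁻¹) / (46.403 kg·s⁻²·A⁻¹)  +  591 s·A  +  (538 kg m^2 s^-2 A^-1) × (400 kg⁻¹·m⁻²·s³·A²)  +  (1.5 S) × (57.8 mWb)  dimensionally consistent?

Yes

Work out the base dimensions of each:
  (791 kg·s⁻¹) / (46.403 kg·s⁻²·A⁻¹):  [kg·s⁻¹] / [kg·s⁻²·A⁻¹] = s·A
  591 s·A:  A·s = s·A
  (538 kg m^2 s^-2 A^-1) × (400 kg⁻¹·m⁻²·s³·A²):  [kg·m²·s⁻²·A⁻¹] · [kg⁻¹·m⁻²·s³·A²] = s·A
  (1.5 S) × (57.8 mWb):  [kg⁻¹·m⁻²·s³·A²] · [kg·m²·s⁻²·A⁻¹] = s·A
Every term reduces to s·A.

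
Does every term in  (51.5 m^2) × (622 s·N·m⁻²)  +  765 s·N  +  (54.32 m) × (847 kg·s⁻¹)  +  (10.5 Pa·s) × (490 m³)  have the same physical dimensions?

No

Work out the base dimensions of each:
  (51.5 m^2) × (622 s·N·m⁻²):  [m²] · [kg·m⁻¹·s⁻¹] = kg·m·s⁻¹
  765 s·N:  N·s = kg·m·s⁻²·s = kg·m·s⁻¹
  (54.32 m) × (847 kg·s⁻¹):  [m] · [kg·s⁻¹] = kg·m·s⁻¹
  (10.5 Pa·s) × (490 m³):  [kg·m⁻¹·s⁻¹] · [m³] = kg·m²·s⁻¹
The terms do not share a single dimension (kg·m²·s⁻¹ vs kg·m·s⁻¹).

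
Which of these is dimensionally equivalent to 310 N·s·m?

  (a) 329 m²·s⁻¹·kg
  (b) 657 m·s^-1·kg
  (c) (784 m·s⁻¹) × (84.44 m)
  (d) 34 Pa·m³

Reference: N·m·s = kg·m·s⁻²·m·s = kg·m²·s⁻¹.
Each option:
  (a) kg·m²·s⁻¹  ← same
  (b) kg·m·s⁻¹
  (c) [m·s⁻¹] · [m] = m²·s⁻¹
  (d) Pa·m³ = N·m⁻²·m³ = kg·m²·s⁻²
Only (a) matches kg·m²·s⁻¹.

(a)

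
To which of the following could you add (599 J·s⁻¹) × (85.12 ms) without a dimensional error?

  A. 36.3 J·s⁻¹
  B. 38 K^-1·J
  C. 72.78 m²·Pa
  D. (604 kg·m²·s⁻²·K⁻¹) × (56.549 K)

D.

Reference: [kg·m²·s⁻³] · [s] = kg·m²·s⁻².
Each option:
  A. J·s⁻¹ = N·m·s⁻¹ = kg·m²·s⁻³
  B. J·K⁻¹ = N·m·K⁻¹ = kg·m²·s⁻²·K⁻¹
  C. Pa·m² = N·m⁻²·m² = kg·m·s⁻²
  D. [kg·m²·s⁻²·K⁻¹] · [K] = kg·m²·s⁻²  ← same
Only D. matches kg·m²·s⁻².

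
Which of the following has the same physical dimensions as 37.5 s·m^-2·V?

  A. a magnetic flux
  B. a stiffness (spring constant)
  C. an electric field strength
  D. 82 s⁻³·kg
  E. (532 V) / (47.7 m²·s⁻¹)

Reference: V·s·m⁻² = J·C⁻¹·s·m⁻² = kg·s⁻²·A⁻¹.
Each option:
  A. [magnetic flux] = kg·m²·s⁻²·A⁻¹
  B. [stiffness (spring constant)] = kg·s⁻²
  C. [electric field strength] = kg·m·s⁻³·A⁻¹
  D. kg·s⁻³
  E. [kg·m²·s⁻³·A⁻¹] / [m²·s⁻¹] = kg·s⁻²·A⁻¹  ← same
Only E. matches kg·s⁻²·A⁻¹.

E.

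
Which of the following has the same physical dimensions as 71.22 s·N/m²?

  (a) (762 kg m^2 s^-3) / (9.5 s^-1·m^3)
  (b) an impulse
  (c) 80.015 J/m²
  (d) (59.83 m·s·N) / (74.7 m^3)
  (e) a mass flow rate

Reference: N·s·m⁻² = kg·m·s⁻²·s·m⁻² = kg·m⁻¹·s⁻¹.
Each option:
  (a) [kg·m²·s⁻³] / [m³·s⁻¹] = kg·m⁻¹·s⁻²
  (b) [impulse] = kg·m·s⁻¹
  (c) J·m⁻² = N·m·m⁻² = kg·s⁻²
  (d) [kg·m²·s⁻¹] / [m³] = kg·m⁻¹·s⁻¹  ← same
  (e) [mass flow rate] = kg·s⁻¹
Only (d) matches kg·m⁻¹·s⁻¹.

(d)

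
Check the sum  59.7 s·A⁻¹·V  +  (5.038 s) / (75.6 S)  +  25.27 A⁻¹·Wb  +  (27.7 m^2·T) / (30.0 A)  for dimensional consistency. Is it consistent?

Yes

Work out the base dimensions of each:
  59.7 s·A⁻¹·V:  V·s·A⁻¹ = J·C⁻¹·s·A⁻¹ = kg·m²·s⁻²·A⁻²
  (5.038 s) / (75.6 S):  [s] / [kg⁻¹·m⁻²·s³·A²] = kg·m²·s⁻²·A⁻²
  25.27 A⁻¹·Wb:  Wb·A⁻¹ = V·s·A⁻¹ = kg·m²·s⁻²·A⁻²
  (27.7 m^2·T) / (30.0 A):  [kg·m²·s⁻²·A⁻¹] / [A] = kg·m²·s⁻²·A⁻²
Every term reduces to kg·m²·s⁻²·A⁻².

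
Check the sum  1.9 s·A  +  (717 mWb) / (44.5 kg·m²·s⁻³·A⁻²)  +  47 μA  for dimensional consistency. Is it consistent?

Work out the base dimensions of each:
  1.9 s·A:  A·s = s·A
  (717 mWb) / (44.5 kg·m²·s⁻³·A⁻²):  [kg·m²·s⁻²·A⁻¹] / [kg·m²·s⁻³·A⁻²] = s·A
  47 μA:  A
The terms do not share a single dimension (A vs s·A).

No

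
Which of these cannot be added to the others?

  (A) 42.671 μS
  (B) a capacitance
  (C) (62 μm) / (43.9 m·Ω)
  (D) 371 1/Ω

(B)

Expand each in SI base units:
  (A) S = Ω⁻¹ = kg⁻¹·m⁻²·s³·A²
  (B) [capacitance] = kg⁻¹·m⁻²·s⁴·A²
  (C) [m] / [kg·m³·s⁻³·A⁻²] = kg⁻¹·m⁻²·s³·A²
  (D) Ω⁻¹ = (V·A⁻¹)⁻¹ = kg⁻¹·m⁻²·s³·A²
All reduce to kg⁻¹·m⁻²·s³·A² except (B), which is kg⁻¹·m⁻²·s⁴·A².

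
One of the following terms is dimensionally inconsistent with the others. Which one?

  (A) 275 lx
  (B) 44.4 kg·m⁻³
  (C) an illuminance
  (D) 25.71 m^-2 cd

(B)

In SI base units:
  (A) lx = lm·m⁻² = m⁻²·cd
  (B) kg·m⁻³
  (C) [illuminance] = m⁻²·cd
  (D) m⁻²·cd
All reduce to m⁻²·cd except (B), which is kg·m⁻³.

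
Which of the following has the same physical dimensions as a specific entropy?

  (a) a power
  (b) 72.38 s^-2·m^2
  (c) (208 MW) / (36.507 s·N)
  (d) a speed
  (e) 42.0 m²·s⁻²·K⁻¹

(e)

Reference: [specific entropy] = m²·s⁻²·K⁻¹.
Each option:
  (a) [power] = kg·m²·s⁻³
  (b) m²·s⁻²
  (c) [kg·m²·s⁻³] / [kg·m·s⁻¹] = m·s⁻²
  (d) [speed] = m·s⁻¹
  (e) m²·s⁻²·K⁻¹  ← same
Only (e) matches m²·s⁻²·K⁻¹.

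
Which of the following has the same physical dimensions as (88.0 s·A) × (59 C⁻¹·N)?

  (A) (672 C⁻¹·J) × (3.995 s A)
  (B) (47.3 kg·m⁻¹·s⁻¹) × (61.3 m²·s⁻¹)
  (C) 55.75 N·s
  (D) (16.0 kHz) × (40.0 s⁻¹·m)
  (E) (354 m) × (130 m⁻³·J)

Reference: [s·A] · [kg·m·s⁻³·A⁻¹] = kg·m·s⁻².
Each option:
  (A) [kg·m²·s⁻³·A⁻¹] · [s·A] = kg·m²·s⁻²
  (B) [kg·m⁻¹·s⁻¹] · [m²·s⁻¹] = kg·m·s⁻²  ← same
  (C) N·s = kg·m·s⁻²·s = kg·m·s⁻¹
  (D) [s⁻¹] · [m·s⁻¹] = m·s⁻²
  (E) [m] · [kg·m⁻¹·s⁻²] = kg·s⁻²
Only (B) matches kg·m·s⁻².

(B)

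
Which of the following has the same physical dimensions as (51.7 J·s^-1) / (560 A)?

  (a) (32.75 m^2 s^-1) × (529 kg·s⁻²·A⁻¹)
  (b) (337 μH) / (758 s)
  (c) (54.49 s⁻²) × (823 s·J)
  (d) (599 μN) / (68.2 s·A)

Reference: [kg·m²·s⁻³] / [A] = kg·m²·s⁻³·A⁻¹.
Each option:
  (a) [m²·s⁻¹] · [kg·s⁻²·A⁻¹] = kg·m²·s⁻³·A⁻¹  ← same
  (b) [kg·m²·s⁻²·A⁻²] / [s] = kg·m²·s⁻³·A⁻²
  (c) [s⁻²] · [kg·m²·s⁻¹] = kg·m²·s⁻³
  (d) [kg·m·s⁻²] / [s·A] = kg·m·s⁻³·A⁻¹
Only (a) matches kg·m²·s⁻³·A⁻¹.

(a)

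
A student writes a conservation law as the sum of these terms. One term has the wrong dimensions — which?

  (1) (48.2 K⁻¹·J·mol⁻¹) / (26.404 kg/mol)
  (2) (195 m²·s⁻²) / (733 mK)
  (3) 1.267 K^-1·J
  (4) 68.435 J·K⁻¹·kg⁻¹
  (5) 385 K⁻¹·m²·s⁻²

(3)

In SI base units:
  (1) [kg·m²·s⁻²·K⁻¹·mol⁻¹] / [kg·mol⁻¹] = m²·s⁻²·K⁻¹
  (2) [m²·s⁻²] / [K] = m²·s⁻²·K⁻¹
  (3) J·K⁻¹ = N·m·K⁻¹ = kg·m²·s⁻²·K⁻¹
  (4) J·kg⁻¹·K⁻¹ = N·m·kg⁻¹·K⁻¹ = m²·s⁻²·K⁻¹
  (5) m²·s⁻²·K⁻¹
All reduce to m²·s⁻²·K⁻¹ except (3), which is kg·m²·s⁻²·K⁻¹.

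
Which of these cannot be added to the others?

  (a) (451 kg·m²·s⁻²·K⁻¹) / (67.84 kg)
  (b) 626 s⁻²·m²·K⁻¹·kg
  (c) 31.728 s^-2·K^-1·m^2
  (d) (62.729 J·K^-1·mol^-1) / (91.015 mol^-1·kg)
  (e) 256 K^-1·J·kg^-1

Dimensions:
  (a) [kg·m²·s⁻²·K⁻¹] / [kg] = m²·s⁻²·K⁻¹
  (b) kg·m²·s⁻²·K⁻¹
  (c) m²·s⁻²·K⁻¹
  (d) [kg·m²·s⁻²·K⁻¹·mol⁻¹] / [kg·mol⁻¹] = m²·s⁻²·K⁻¹
  (e) J·kg⁻¹·K⁻¹ = N·m·kg⁻¹·K⁻¹ = m²·s⁻²·K⁻¹
All reduce to m²·s⁻²·K⁻¹ except (b), which is kg·m²·s⁻²·K⁻¹.

(b)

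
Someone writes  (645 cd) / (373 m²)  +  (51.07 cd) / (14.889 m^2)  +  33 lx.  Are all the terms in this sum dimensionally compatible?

Yes

In SI base units:
  (645 cd) / (373 m²):  [cd] / [m²] = m⁻²·cd
  (51.07 cd) / (14.889 m^2):  [cd] / [m²] = m⁻²·cd
  33 lx:  lx = lm·m⁻² = m⁻²·cd
Every term reduces to m⁻²·cd.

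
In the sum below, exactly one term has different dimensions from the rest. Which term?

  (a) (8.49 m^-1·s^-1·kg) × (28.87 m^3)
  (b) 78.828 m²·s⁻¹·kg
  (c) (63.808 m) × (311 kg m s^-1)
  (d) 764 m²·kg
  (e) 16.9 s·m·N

Expand each in SI base units:
  (a) [kg·m⁻¹·s⁻¹] · [m³] = kg·m²·s⁻¹
  (b) kg·m²·s⁻¹
  (c) [m] · [kg·m·s⁻¹] = kg·m²·s⁻¹
  (d) kg·m²
  (e) N·m·s = kg·m·s⁻²·m·s = kg·m²·s⁻¹
All reduce to kg·m²·s⁻¹ except (d), which is kg·m².

(d)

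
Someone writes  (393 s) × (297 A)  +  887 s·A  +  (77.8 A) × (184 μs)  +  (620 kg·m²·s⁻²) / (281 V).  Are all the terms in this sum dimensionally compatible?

Dimensions:
  (393 s) × (297 A):  [s] · [A] = s·A
  887 s·A:  A·s = s·A
  (77.8 A) × (184 μs):  [A] · [s] = s·A
  (620 kg·m²·s⁻²) / (281 V):  [kg·m²·s⁻²] / [kg·m²·s⁻³·A⁻¹] = s·A
Every term reduces to s·A.

Yes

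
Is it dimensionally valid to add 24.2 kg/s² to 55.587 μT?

In SI base units:
  24.2 kg/s²:  kg·s⁻²
  55.587 μT:  T = Wb·m⁻² = kg·s⁻²·A⁻¹
kg·s⁻² ≠ kg·s⁻²·A⁻¹, so they cannot be added.

No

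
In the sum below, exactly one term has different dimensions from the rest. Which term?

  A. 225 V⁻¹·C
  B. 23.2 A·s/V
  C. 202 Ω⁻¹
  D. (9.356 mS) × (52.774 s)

Expand each in SI base units:
  A. C·V⁻¹ = s·A·(J·C⁻¹)⁻¹ = kg⁻¹·m⁻²·s⁴·A²
  B. A·s·V⁻¹ = A·s·(J·C⁻¹)⁻¹ = kg⁻¹·m⁻²·s⁴·A²
  C. Ω⁻¹ = (V·A⁻¹)⁻¹ = kg⁻¹·m⁻²·s³·A²
  D. [kg⁻¹·m⁻²·s³·A²] · [s] = kg⁻¹·m⁻²·s⁴·A²
All reduce to kg⁻¹·m⁻²·s⁴·A² except C., which is kg⁻¹·m⁻²·s³·A².

C.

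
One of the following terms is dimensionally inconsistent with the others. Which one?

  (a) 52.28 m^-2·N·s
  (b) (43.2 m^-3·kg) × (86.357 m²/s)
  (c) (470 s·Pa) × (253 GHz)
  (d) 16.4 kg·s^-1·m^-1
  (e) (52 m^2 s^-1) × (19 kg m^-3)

Dimensions:
  (a) N·s·m⁻² = kg·m·s⁻²·s·m⁻² = kg·m⁻¹·s⁻¹
  (b) [kg·m⁻³] · [m²·s⁻¹] = kg·m⁻¹·s⁻¹
  (c) [kg·m⁻¹·s⁻¹] · [s⁻¹] = kg·m⁻¹·s⁻²
  (d) kg·m⁻¹·s⁻¹
  (e) [m²·s⁻¹] · [kg·m⁻³] = kg·m⁻¹·s⁻¹
All reduce to kg·m⁻¹·s⁻¹ except (c), which is kg·m⁻¹·s⁻².

(c)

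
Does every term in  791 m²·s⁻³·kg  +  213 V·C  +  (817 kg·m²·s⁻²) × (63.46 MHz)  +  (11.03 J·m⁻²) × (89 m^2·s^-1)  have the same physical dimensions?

Work out the base dimensions of each:
  791 m²·s⁻³·kg:  kg·m²·s⁻³
  213 V·C:  C·V = s·A·J·C⁻¹ = kg·m²·s⁻²
  (817 kg·m²·s⁻²) × (63.46 MHz):  [kg·m²·s⁻²] · [s⁻¹] = kg·m²·s⁻³
  (11.03 J·m⁻²) × (89 m^2·s^-1):  [kg·s⁻²] · [m²·s⁻¹] = kg·m²·s⁻³
The terms do not share a single dimension (kg·m²·s⁻² vs kg·m²·s⁻³).

No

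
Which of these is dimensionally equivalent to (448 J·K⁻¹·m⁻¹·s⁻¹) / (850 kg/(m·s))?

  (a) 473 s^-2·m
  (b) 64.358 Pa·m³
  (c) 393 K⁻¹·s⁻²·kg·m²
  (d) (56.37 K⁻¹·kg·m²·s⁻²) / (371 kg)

Reference: [kg·m·s⁻³·K⁻¹] / [kg·m⁻¹·s⁻¹] = m²·s⁻²·K⁻¹.
Each option:
  (a) m·s⁻²
  (b) Pa·m³ = N·m⁻²·m³ = kg·m²·s⁻²
  (c) kg·m²·s⁻²·K⁻¹
  (d) [kg·m²·s⁻²·K⁻¹] / [kg] = m²·s⁻²·K⁻¹  ← same
Only (d) matches m²·s⁻²·K⁻¹.

(d)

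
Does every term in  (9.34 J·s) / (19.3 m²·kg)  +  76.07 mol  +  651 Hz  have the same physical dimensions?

Dimensions:
  (9.34 J·s) / (19.3 m²·kg):  [kg·m²·s⁻¹] / [kg·m²] = s⁻¹
  76.07 mol:  mol
  651 Hz:  Hz = s⁻¹
The terms do not share a single dimension (mol vs s⁻¹).

No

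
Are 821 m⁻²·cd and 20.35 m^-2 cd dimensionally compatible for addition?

Yes

In SI base units:
  821 m⁻²·cd:  cd·m⁻² = m⁻²·cd
  20.35 m^-2 cd:  m⁻²·cd
Both are m⁻²·cd, so they have the same dimensions and can be added.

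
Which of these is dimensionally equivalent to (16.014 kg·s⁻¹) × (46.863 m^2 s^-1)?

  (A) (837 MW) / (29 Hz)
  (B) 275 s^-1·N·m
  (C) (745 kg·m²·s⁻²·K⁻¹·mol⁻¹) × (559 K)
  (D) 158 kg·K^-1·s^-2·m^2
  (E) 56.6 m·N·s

(A)

Reference: [kg·s⁻¹] · [m²·s⁻¹] = kg·m²·s⁻².
Each option:
  (A) [kg·m²·s⁻³] / [s⁻¹] = kg·m²·s⁻²  ← same
  (B) N·m·s⁻¹ = kg·m·s⁻²·m·s⁻¹ = kg·m²·s⁻³
  (C) [kg·m²·s⁻²·K⁻¹·mol⁻¹] · [K] = kg·m²·s⁻²·mol⁻¹
  (D) kg·m²·s⁻²·K⁻¹
  (E) N·m·s = kg·m·s⁻²·m·s = kg·m²·s⁻¹
Only (A) matches kg·m²·s⁻².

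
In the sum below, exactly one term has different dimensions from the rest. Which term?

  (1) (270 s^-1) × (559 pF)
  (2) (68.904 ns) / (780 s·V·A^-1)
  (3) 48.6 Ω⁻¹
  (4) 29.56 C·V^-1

(4)

Dimensions:
  (1) [s⁻¹] · [kg⁻¹·m⁻²·s⁴·A²] = kg⁻¹·m⁻²·s³·A²
  (2) [s] / [kg·m²·s⁻²·A⁻²] = kg⁻¹·m⁻²·s³·A²
  (3) Ω⁻¹ = (V·A⁻¹)⁻¹ = kg⁻¹·m⁻²·s³·A²
  (4) C·V⁻¹ = s·A·(J·C⁻¹)⁻¹ = kg⁻¹·m⁻²·s⁴·A²
All reduce to kg⁻¹·m⁻²·s³·A² except (4), which is kg⁻¹·m⁻²·s⁴·A².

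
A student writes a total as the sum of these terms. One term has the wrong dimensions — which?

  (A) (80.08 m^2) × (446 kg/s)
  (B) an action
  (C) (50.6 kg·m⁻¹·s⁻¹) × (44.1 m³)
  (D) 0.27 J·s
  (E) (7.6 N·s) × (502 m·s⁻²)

Reduce each to base SI dimensions:
  (A) [m²] · [kg·s⁻¹] = kg·m²·s⁻¹
  (B) [action] = kg·m²·s⁻¹
  (C) [kg·m⁻¹·s⁻¹] · [m³] = kg·m²·s⁻¹
  (D) J·s = N·m·s = kg·m²·s⁻¹
  (E) [kg·m·s⁻¹] · [m·s⁻²] = kg·m²·s⁻³
All reduce to kg·m²·s⁻¹ except (E), which is kg·m²·s⁻³.

(E)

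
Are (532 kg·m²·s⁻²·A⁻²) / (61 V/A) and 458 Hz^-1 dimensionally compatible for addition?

Expand each in SI base units:
  (532 kg·m²·s⁻²·A⁻²) / (61 V/A):  [kg·m²·s⁻²·A⁻²] / [kg·m²·s⁻³·A⁻²] = s
  458 Hz^-1:  Hz⁻¹ = (s⁻¹)⁻¹ = s
Both are s, so they have the same dimensions and can be added.

Yes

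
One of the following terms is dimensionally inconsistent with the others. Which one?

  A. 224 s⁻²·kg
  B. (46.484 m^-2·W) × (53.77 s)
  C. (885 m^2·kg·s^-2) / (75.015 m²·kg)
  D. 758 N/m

Work out the base dimensions of each:
  A. kg·s⁻²
  B. [kg·s⁻³] · [s] = kg·s⁻²
  C. [kg·m²·s⁻²] / [kg·m²] = s⁻²
  D. N·m⁻¹ = kg·m·s⁻²·m⁻¹ = kg·s⁻²
All reduce to kg·s⁻² except C., which is s⁻².

C.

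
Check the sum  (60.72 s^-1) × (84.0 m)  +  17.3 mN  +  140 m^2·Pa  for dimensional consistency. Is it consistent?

No

Dimensions:
  (60.72 s^-1) × (84.0 m):  [s⁻¹] · [m] = m·s⁻¹
  17.3 mN:  N = kg·m·s⁻²
  140 m^2·Pa:  Pa·m² = N·m⁻²·m² = kg·m·s⁻²
The terms do not share a single dimension (kg·m·s⁻² vs m·s⁻¹).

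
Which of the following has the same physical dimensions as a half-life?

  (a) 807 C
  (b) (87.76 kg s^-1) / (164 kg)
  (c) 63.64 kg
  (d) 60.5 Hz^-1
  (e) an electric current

Reference: [half-life] = s.
Each option:
  (a) C = s·A
  (b) [kg·s⁻¹] / [kg] = s⁻¹
  (c) kg
  (d) Hz⁻¹ = (s⁻¹)⁻¹ = s  ← same
  (e) [electric current] = A
Only (d) matches s.

(d)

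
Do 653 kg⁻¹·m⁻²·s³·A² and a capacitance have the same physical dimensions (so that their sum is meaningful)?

Expand each in SI base units:
  653 kg⁻¹·m⁻²·s³·A²:  kg⁻¹·m⁻²·s³·A²
  a capacitance:  [capacitance] = kg⁻¹·m⁻²·s⁴·A²
kg⁻¹·m⁻²·s³·A² ≠ kg⁻¹·m⁻²·s⁴·A², so they cannot be added.

No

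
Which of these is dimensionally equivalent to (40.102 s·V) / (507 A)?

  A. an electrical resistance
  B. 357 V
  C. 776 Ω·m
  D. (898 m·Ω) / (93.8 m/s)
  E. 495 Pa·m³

Reference: [kg·m²·s⁻²·A⁻¹] / [A] = kg·m²·s⁻²·A⁻².
Each option:
  A. [electrical resistance] = kg·m²·s⁻³·A⁻²
  B. V = J·C⁻¹ = kg·m²·s⁻³·A⁻¹
  C. Ω·m = V·A⁻¹·m = kg·m³·s⁻³·A⁻²
  D. [kg·m³·s⁻³·A⁻²] / [m·s⁻¹] = kg·m²·s⁻²·A⁻²  ← same
  E. Pa·m³ = N·m⁻²·m³ = kg·m²·s⁻²
Only D. matches kg·m²·s⁻²·A⁻².

D.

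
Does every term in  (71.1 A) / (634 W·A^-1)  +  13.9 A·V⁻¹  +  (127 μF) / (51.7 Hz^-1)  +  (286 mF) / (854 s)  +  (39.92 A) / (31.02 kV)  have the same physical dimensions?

Yes

Reduce each to base SI dimensions:
  (71.1 A) / (634 W·A^-1):  [A] / [kg·m²·s⁻³·A⁻¹] = kg⁻¹·m⁻²·s³·A²
  13.9 A·V⁻¹:  A·V⁻¹ = A·(J·C⁻¹)⁻¹ = kg⁻¹·m⁻²·s³·A²
  (127 μF) / (51.7 Hz^-1):  [kg⁻¹·m⁻²·s⁴·A²] / [s] = kg⁻¹·m⁻²·s³·A²
  (286 mF) / (854 s):  [kg⁻¹·m⁻²·s⁴·A²] / [s] = kg⁻¹·m⁻²·s³·A²
  (39.92 A) / (31.02 kV):  [A] / [kg·m²·s⁻³·A⁻¹] = kg⁻¹·m⁻²·s³·A²
Every term reduces to kg⁻¹·m⁻²·s³·A².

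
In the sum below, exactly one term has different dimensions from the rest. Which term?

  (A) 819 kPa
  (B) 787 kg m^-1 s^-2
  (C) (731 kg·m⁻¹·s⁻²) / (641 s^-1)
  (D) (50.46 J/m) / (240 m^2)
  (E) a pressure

Work out the base dimensions of each:
  (A) Pa = N·m⁻² = kg·m⁻¹·s⁻²
  (B) kg·m⁻¹·s⁻²
  (C) [kg·m⁻¹·s⁻²] / [s⁻¹] = kg·m⁻¹·s⁻¹
  (D) [kg·m·s⁻²] / [m²] = kg·m⁻¹·s⁻²
  (E) [pressure] = kg·m⁻¹·s⁻²
All reduce to kg·m⁻¹·s⁻² except (C), which is kg·m⁻¹·s⁻¹.

(C)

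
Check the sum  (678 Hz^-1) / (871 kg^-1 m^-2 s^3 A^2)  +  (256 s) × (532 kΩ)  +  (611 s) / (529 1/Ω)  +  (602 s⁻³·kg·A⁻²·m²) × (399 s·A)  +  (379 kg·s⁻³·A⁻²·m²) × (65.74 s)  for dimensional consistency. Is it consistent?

No

In SI base units:
  (678 Hz^-1) / (871 kg^-1 m^-2 s^3 A^2):  [s] / [kg⁻¹·m⁻²·s³·A²] = kg·m²·s⁻²·A⁻²
  (256 s) × (532 kΩ):  [s] · [kg·m²·s⁻³·A⁻²] = kg·m²·s⁻²·A⁻²
  (611 s) / (529 1/Ω):  [s] / [kg⁻¹·m⁻²·s³·A²] = kg·m²·s⁻²·A⁻²
  (602 s⁻³·kg·A⁻²·m²) × (399 s·A):  [kg·m²·s⁻³·A⁻²] · [s·A] = kg·m²·s⁻²·A⁻¹
  (379 kg·s⁻³·A⁻²·m²) × (65.74 s):  [kg·m²·s⁻³·A⁻²] · [s] = kg·m²·s⁻²·A⁻²
The terms do not share a single dimension (kg·m²·s⁻²·A⁻² vs kg·m²·s⁻²·A⁻¹).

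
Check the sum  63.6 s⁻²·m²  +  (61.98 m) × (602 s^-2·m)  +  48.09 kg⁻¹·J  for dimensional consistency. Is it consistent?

Dimensions:
  63.6 s⁻²·m²:  m²·s⁻²
  (61.98 m) × (602 s^-2·m):  [m] · [m·s⁻²] = m²·s⁻²
  48.09 kg⁻¹·J:  J·kg⁻¹ = N·m·kg⁻¹ = m²·s⁻²
Every term reduces to m²·s⁻².

Yes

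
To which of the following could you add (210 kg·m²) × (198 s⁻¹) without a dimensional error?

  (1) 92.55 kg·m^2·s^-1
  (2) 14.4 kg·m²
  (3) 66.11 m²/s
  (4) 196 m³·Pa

(1)

Reference: [kg·m²] · [s⁻¹] = kg·m²·s⁻¹.
Each option:
  (1) kg·m²·s⁻¹  ← same
  (2) kg·m²
  (3) m²·s⁻¹
  (4) Pa·m³ = N·m⁻²·m³ = kg·m²·s⁻²
Only (1) matches kg·m²·s⁻¹.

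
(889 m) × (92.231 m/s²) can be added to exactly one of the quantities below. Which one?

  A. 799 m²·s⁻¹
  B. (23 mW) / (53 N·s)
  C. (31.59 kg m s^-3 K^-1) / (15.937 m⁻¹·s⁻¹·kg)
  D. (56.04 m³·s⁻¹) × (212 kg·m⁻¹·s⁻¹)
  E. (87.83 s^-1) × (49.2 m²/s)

E.

Reference: [m] · [m·s⁻²] = m²·s⁻².
Each option:
  A. m²·s⁻¹
  B. [kg·m²·s⁻³] / [kg·m·s⁻¹] = m·s⁻²
  C. [kg·m·s⁻³·K⁻¹] / [kg·m⁻¹·s⁻¹] = m²·s⁻²·K⁻¹
  D. [m³·s⁻¹] · [kg·m⁻¹·s⁻¹] = kg·m²·s⁻²
  E. [s⁻¹] · [m²·s⁻¹] = m²·s⁻²  ← same
Only E. matches m²·s⁻².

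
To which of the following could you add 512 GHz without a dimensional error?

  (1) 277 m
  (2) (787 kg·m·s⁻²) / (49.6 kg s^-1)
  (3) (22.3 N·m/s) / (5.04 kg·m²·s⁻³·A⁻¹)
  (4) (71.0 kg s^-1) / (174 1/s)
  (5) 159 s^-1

Reference: Hz = s⁻¹.
Each option:
  (1) m
  (2) [kg·m·s⁻²] / [kg·s⁻¹] = m·s⁻¹
  (3) [kg·m²·s⁻³] / [kg·m²·s⁻³·A⁻¹] = A
  (4) [kg·s⁻¹] / [s⁻¹] = kg
  (5) s⁻¹  ← same
Only (5) matches s⁻¹.

(5)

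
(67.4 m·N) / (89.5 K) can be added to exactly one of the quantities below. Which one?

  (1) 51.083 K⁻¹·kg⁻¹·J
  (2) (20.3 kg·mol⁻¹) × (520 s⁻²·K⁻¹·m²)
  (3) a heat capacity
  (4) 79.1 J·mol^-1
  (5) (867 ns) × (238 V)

(3)

Reference: [kg·m²·s⁻²] / [K] = kg·m²·s⁻²·K⁻¹.
Each option:
  (1) J·kg⁻¹·K⁻¹ = N·m·kg⁻¹·K⁻¹ = m²·s⁻²·K⁻¹
  (2) [kg·mol⁻¹] · [m²·s⁻²·K⁻¹] = kg·m²·s⁻²·K⁻¹·mol⁻¹
  (3) [heat capacity] = kg·m²·s⁻²·K⁻¹  ← same
  (4) J·mol⁻¹ = N·m·mol⁻¹ = kg·m²·s⁻²·mol⁻¹
  (5) [s] · [kg·m²·s⁻³·A⁻¹] = kg·m²·s⁻²·A⁻¹
Only (3) matches kg·m²·s⁻²·K⁻¹.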